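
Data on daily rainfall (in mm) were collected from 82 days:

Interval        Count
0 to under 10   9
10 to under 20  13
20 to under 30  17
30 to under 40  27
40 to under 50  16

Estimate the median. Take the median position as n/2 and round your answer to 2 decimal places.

Cumulative frequencies: 9, 22, 39, 66, 82
n = 82; position = n/2 = 41.
This falls in the class 30 to under 40: L = 30, F = 39, f = 27, h = 10.
Median ≈ 30 + ((41 − 39) / 27) × 10 = 30.7407

30.74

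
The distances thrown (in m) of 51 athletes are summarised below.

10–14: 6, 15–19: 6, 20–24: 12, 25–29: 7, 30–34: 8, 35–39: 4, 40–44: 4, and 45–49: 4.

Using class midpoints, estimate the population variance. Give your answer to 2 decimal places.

Midpoints: 12, 17, 22, 27, 32, 37, 42, 47
n = 51, Σfm = 1387, mean = 27.1961
Σfm² = 43069
Σf(m − x̄)² = Σfm² − (Σfm)²/n = 43069 − 1387²/51 = 5348.0392
Population variance = 5348.0392 / 51 = 104.8635

104.86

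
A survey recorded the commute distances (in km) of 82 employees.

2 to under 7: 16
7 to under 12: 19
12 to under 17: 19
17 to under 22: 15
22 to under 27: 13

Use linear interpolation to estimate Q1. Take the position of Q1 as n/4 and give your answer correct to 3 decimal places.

Cumulative frequencies: 16, 35, 54, 69, 82
n = 82; position = n/4 = 20.5.
This falls in the class 7 to under 12: L = 7, F = 16, f = 19, h = 5.
Lower quartile ≈ 7 + ((20.5 − 16) / 19) × 5 = 8.1842

8.184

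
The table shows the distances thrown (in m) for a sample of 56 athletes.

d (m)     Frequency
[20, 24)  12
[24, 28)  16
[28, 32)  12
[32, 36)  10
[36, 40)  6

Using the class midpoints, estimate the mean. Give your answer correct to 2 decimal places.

Midpoints: 22, 26, 30, 34, 38
Σfm = 12×22 + 16×26 + 12×30 + 10×34 + 6×38 = 1608
n = Σf = 56
Mean = 1608 / 56 = 28.7143

28.71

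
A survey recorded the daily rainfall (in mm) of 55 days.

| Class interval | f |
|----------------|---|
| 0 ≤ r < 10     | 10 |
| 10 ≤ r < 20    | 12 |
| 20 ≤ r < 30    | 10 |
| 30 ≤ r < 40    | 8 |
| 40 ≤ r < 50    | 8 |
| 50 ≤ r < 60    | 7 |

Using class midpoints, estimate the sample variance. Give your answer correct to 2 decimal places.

Midpoints: 5, 15, 25, 35, 45, 55
n = 55, Σfm = 1505, mean = 27.3636
Σfm² = 56375
Σf(m − x̄)² = Σfm² − (Σfm)²/n = 56375 − 1505²/55 = 15192.7273
Sample variance = 15192.7273 / 54 = 281.3468

281.35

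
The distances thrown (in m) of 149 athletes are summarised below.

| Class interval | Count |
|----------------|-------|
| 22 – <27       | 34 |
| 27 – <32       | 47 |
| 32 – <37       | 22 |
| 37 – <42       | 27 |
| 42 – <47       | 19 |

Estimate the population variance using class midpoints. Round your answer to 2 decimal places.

Midpoints: 24.5, 29.5, 34.5, 39.5, 44.5
n = 149, Σfm = 4890.5, mean = 32.8221
Σfm² = 167247.25
Σf(m − x̄)² = Σfm² − (Σfm)²/n = 167247.25 − 4890.5²/149 = 6730.5369
Population variance = 6730.5369 / 149 = 45.1714

45.17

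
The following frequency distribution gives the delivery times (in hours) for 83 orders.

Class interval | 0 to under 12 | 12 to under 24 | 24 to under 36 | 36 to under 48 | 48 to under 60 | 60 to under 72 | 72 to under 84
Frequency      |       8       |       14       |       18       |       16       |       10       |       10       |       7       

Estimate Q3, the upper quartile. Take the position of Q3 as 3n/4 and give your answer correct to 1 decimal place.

55.5

Cumulative frequencies: 8, 22, 40, 56, 66, 76, 83
n = 83; position = 3n/4 = 62.25.
This falls in the class 48 to under 60: L = 48, F = 56, f = 10, h = 12.
Upper quartile ≈ 48 + ((62.25 − 56) / 10) × 12 = 55.5000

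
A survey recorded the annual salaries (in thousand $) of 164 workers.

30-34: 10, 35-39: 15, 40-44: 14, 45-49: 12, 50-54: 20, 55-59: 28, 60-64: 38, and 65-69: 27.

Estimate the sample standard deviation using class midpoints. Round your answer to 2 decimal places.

10.83

Midpoints: 32, 37, 42, 47, 52, 57, 62, 67
n = 164, Σfm = 8828, mean = 53.8293
Σfm² = 494306
Σf(m − x̄)² = Σfm² − (Σfm)²/n = 494306 − 8828²/164 = 19101.2195
Sample variance = 19101.2195 / 163 = 117.1854
Standard deviation = √117.1854 = 10.8252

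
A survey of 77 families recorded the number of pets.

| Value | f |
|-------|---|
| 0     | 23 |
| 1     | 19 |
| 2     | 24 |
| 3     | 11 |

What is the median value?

Cumulative frequencies: 23, 42, 66, 77
n = 77, so the median is the value in position (n+1)/2 = 39.
Position 39 falls at value 1.

1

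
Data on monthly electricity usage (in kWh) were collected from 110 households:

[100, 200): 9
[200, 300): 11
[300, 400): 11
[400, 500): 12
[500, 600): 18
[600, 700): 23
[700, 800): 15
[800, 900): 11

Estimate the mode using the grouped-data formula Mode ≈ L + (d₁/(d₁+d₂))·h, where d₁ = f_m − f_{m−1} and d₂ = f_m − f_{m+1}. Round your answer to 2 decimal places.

638.46

Modal class: [600, 700) (highest frequency 23).
d₁ = 23 − 18 = 5, d₂ = 23 − 15 = 8
Mode ≈ 600 + (5/(5+8)) × 100 = 600 + 38.4615 = 638.4615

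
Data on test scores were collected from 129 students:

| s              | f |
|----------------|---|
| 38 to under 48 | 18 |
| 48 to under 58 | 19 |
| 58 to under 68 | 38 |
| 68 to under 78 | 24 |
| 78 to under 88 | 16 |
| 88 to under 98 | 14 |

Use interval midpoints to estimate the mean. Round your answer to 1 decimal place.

Midpoints: 43, 53, 63, 73, 83, 93
Σfm = 18×43 + 19×53 + 38×63 + 24×73 + 16×83 + 14×93 = 8557
n = Σf = 129
Mean = 8557 / 129 = 66.3333

66.3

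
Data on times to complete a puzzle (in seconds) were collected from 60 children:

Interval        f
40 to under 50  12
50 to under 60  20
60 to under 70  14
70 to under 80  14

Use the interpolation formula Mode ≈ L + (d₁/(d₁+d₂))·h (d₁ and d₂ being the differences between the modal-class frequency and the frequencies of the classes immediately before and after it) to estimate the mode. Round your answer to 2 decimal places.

Modal class: 50 to under 60 (highest frequency 20).
d₁ = 20 − 12 = 8, d₂ = 20 − 14 = 6
Mode ≈ 50 + (8/(8+6)) × 10 = 50 + 5.7143 = 55.7143

55.71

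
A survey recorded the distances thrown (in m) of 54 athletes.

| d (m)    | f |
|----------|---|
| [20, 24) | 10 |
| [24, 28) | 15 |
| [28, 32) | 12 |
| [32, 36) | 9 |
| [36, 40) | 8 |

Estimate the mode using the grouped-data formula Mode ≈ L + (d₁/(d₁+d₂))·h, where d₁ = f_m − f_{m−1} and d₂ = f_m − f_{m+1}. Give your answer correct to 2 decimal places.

26.50

Modal class: [24, 28) (highest frequency 15).
d₁ = 15 − 10 = 5, d₂ = 15 − 12 = 3
Mode ≈ 24 + (5/(5+3)) × 4 = 24 + 2.5000 = 26.5000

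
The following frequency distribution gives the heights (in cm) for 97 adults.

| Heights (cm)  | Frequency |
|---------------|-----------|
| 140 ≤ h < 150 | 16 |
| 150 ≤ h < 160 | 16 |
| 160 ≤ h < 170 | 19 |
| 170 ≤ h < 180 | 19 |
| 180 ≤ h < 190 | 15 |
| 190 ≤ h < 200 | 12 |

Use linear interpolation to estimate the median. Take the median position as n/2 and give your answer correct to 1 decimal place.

Cumulative frequencies: 16, 32, 51, 70, 85, 97
n = 97; position = n/2 = 48.5.
This falls in the class 160 ≤ h < 170: L = 160, F = 32, f = 19, h = 10.
Median ≈ 160 + ((48.5 − 32) / 19) × 10 = 168.6842

168.7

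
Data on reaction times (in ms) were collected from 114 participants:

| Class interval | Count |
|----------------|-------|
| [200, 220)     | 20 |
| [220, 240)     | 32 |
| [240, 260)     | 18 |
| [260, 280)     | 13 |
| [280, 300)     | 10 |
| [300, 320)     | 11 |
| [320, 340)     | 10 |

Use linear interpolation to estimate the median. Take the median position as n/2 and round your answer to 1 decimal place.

245.6

Cumulative frequencies: 20, 52, 70, 83, 93, 104, 114
n = 114; position = n/2 = 57.
This falls in the class [240, 260): L = 240, F = 52, f = 18, h = 20.
Median ≈ 240 + ((57 − 52) / 18) × 20 = 245.5556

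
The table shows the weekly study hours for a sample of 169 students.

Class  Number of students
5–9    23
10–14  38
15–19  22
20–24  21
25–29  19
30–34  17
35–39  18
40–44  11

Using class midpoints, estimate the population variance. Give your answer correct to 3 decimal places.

119.007

Midpoints: 7, 12, 17, 22, 27, 32, 37, 42
n = 169, Σfm = 3638, mean = 21.5266
Σfm² = 98426
Σf(m − x̄)² = Σfm² − (Σfm)²/n = 98426 − 3638²/169 = 20112.1302
Population variance = 20112.1302 / 169 = 119.0067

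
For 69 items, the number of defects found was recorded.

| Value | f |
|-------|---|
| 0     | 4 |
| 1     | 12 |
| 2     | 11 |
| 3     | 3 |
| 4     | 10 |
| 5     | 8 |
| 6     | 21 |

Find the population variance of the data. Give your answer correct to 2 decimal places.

Values: 0, 1, 2, 3, 4, 5, 6
n = 69, Σfx = 249, mean = 3.6087
Σfx² = 1199
Σf(x − x̄)² = Σfx² − (Σfx)²/n = 1199 − 249²/69 = 300.4348
Population variance = 300.4348 / 69 = 4.3541

4.35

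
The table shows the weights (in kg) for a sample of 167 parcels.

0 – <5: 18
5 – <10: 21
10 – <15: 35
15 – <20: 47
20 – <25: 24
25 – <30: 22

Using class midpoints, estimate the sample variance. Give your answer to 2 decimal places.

55.61

Midpoints: 2.5, 7.5, 12.5, 17.5, 22.5, 27.5
n = 167, Σfm = 2607.5, mean = 15.6138
Σfm² = 49943.75
Σf(m − x̄)² = Σfm² − (Σfm)²/n = 49943.75 − 2607.5²/167 = 9230.8383
Sample variance = 9230.8383 / 166 = 55.6075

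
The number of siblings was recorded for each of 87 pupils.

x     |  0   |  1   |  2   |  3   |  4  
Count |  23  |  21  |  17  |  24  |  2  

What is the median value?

Cumulative frequencies: 23, 44, 61, 85, 87
n = 87, so the median is the value in position (n+1)/2 = 44.
Position 44 falls at value 1.

1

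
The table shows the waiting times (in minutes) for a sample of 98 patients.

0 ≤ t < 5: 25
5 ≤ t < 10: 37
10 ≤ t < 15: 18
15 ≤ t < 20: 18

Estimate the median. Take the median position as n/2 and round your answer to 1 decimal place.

Cumulative frequencies: 25, 62, 80, 98
n = 98; position = n/2 = 49.
This falls in the class 5 ≤ t < 10: L = 5, F = 25, f = 37, h = 5.
Median ≈ 5 + ((49 − 25) / 37) × 5 = 8.2432

8.2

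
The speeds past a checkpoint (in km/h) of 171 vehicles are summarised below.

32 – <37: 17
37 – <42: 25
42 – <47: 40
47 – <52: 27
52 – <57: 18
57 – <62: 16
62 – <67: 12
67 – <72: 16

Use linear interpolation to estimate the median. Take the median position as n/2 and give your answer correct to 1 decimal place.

Cumulative frequencies: 17, 42, 82, 109, 127, 143, 155, 171
n = 171; position = n/2 = 85.5.
This falls in the class 47 – <52: L = 47, F = 82, f = 27, h = 5.
Median ≈ 47 + ((85.5 − 82) / 27) × 5 = 47.6481

47.6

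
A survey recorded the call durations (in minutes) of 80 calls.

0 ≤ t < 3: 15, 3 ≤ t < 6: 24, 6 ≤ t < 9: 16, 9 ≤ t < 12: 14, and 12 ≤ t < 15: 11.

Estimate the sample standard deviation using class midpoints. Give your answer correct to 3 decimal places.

Midpoints: 1.5, 4.5, 7.5, 10.5, 13.5
n = 80, Σfm = 546, mean = 6.8250
Σfm² = 4968
Σf(m − x̄)² = Σfm² − (Σfm)²/n = 4968 − 546²/80 = 1241.5500
Sample variance = 1241.5500 / 79 = 15.7158
Standard deviation = √15.7158 = 3.9643

3.964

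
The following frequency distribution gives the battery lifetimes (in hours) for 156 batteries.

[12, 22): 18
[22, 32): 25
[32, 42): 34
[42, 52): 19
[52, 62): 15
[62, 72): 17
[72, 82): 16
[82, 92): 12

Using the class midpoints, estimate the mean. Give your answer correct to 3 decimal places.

Midpoints: 17, 27, 37, 47, 57, 67, 77, 87
Σfm = 18×17 + 25×27 + 34×37 + 19×47 + 15×57 + 17×67 + 16×77 + 12×87 = 7402
n = Σf = 156
Mean = 7402 / 156 = 47.4487

47.449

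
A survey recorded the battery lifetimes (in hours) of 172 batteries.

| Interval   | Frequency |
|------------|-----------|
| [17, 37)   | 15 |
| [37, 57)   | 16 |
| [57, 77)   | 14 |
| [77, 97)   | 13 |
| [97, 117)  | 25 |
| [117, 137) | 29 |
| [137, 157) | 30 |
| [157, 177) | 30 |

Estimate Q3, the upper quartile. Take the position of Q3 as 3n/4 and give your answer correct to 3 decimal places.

148.333

Cumulative frequencies: 15, 31, 45, 58, 83, 112, 142, 172
n = 172; position = 3n/4 = 129.
This falls in the class [137, 157): L = 137, F = 112, f = 30, h = 20.
Upper quartile ≈ 137 + ((129 − 112) / 30) × 20 = 148.3333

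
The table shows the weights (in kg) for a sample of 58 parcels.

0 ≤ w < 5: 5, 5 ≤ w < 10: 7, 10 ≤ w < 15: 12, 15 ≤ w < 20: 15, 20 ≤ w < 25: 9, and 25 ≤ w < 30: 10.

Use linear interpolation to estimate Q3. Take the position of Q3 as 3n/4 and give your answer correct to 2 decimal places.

Cumulative frequencies: 5, 12, 24, 39, 48, 58
n = 58; position = 3n/4 = 43.5.
This falls in the class 20 ≤ w < 25: L = 20, F = 39, f = 9, h = 5.
Upper quartile ≈ 20 + ((43.5 − 39) / 9) × 5 = 22.5000

22.50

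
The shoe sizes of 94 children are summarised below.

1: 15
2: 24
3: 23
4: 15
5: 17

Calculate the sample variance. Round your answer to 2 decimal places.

1.79

Values: 1, 2, 3, 4, 5
n = 94, Σfx = 277, mean = 2.9468
Σfx² = 983
Σf(x − x̄)² = Σfx² − (Σfx)²/n = 983 − 277²/94 = 166.7340
Sample variance = 166.7340 / 93 = 1.7928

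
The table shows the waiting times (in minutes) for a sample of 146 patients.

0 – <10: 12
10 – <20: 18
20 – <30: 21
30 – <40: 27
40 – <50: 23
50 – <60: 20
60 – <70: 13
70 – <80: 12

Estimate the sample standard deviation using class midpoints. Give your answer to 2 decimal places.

20.18

Midpoints: 5, 15, 25, 35, 45, 55, 65, 75
n = 146, Σfm = 5680, mean = 38.9041
Σfm² = 280050
Σf(m − x̄)² = Σfm² − (Σfm)²/n = 280050 − 5680²/146 = 59074.6575
Sample variance = 59074.6575 / 145 = 407.4114
Standard deviation = √407.4114 = 20.1844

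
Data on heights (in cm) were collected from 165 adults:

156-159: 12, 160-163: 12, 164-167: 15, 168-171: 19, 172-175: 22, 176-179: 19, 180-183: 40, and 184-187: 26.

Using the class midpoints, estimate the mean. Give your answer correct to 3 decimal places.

Midpoints: 157.5, 161.5, 165.5, 169.5, 173.5, 177.5, 181.5, 185.5
Σfm = 12×157.5 + 12×161.5 + 15×165.5 + 19×169.5 + 22×173.5 + 19×177.5 + 40×181.5 + 26×185.5 = 28803.5
n = Σf = 165
Mean = 28803.5 / 165 = 174.5667

174.567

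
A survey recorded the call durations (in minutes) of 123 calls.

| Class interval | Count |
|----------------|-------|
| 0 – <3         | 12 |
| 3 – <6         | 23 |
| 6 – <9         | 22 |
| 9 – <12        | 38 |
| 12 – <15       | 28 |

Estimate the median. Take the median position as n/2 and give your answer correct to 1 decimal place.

Cumulative frequencies: 12, 35, 57, 95, 123
n = 123; position = n/2 = 61.5.
This falls in the class 9 – <12: L = 9, F = 57, f = 38, h = 3.
Median ≈ 9 + ((61.5 − 57) / 38) × 3 = 9.3553

9.4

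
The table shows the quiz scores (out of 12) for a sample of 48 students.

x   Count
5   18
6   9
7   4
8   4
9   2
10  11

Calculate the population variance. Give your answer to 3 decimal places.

Values: 5, 6, 7, 8, 9, 10
n = 48, Σfx = 332, mean = 6.9167
Σfx² = 2488
Σf(x − x̄)² = Σfx² − (Σfx)²/n = 2488 − 332²/48 = 191.6667
Population variance = 191.6667 / 48 = 3.9931

3.993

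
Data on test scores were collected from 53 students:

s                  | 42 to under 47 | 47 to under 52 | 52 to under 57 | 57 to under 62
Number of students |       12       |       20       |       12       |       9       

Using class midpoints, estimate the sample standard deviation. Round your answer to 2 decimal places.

Midpoints: 44.5, 49.5, 54.5, 59.5
n = 53, Σfm = 2713.5, mean = 51.1981
Σfm² = 140273.25
Σf(m − x̄)² = Σfm² − (Σfm)²/n = 140273.25 − 2713.5²/53 = 1347.1698
Sample variance = 1347.1698 / 52 = 25.9071
Standard deviation = √25.9071 = 5.0899

5.09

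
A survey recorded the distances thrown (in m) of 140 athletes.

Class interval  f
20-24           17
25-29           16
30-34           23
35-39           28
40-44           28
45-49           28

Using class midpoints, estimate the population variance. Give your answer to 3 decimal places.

Midpoints: 22, 27, 32, 37, 42, 47
n = 140, Σfm = 5070, mean = 36.2143
Σfm² = 193020
Σf(m − x̄)² = Σfm² − (Σfm)²/n = 193020 − 5070²/140 = 9413.5714
Population variance = 9413.5714 / 140 = 67.2398

67.240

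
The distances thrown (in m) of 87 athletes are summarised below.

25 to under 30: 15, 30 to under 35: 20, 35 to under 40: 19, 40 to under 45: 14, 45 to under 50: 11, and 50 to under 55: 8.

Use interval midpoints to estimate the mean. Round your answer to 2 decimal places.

38.07

Midpoints: 27.5, 32.5, 37.5, 42.5, 47.5, 52.5
Σfm = 15×27.5 + 20×32.5 + 19×37.5 + 14×42.5 + 11×47.5 + 8×52.5 = 3312.5
n = Σf = 87
Mean = 3312.5 / 87 = 38.0747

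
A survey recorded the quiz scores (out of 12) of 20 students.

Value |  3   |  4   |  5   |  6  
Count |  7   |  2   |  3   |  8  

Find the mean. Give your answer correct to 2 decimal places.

Values: 3, 4, 5, 6
Σfx = 7×3 + 2×4 + 3×5 + 8×6 = 92
n = Σf = 20
Mean = 92 / 20 = 4.6000

4.60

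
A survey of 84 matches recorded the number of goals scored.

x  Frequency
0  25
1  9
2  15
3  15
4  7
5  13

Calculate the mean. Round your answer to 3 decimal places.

2.107

Values: 0, 1, 2, 3, 4, 5
Σfx = 25×0 + 9×1 + 15×2 + 15×3 + 7×4 + 13×5 = 177
n = Σf = 84
Mean = 177 / 84 = 2.1071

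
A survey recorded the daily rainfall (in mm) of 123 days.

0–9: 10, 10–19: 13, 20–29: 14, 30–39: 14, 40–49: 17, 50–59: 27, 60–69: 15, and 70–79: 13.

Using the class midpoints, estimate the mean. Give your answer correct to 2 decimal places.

Midpoints: 4.5, 14.5, 24.5, 34.5, 44.5, 54.5, 64.5, 74.5
Σfm = 10×4.5 + 13×14.5 + 14×24.5 + 14×34.5 + 17×44.5 + 27×54.5 + 15×64.5 + 13×74.5 = 5223.5
n = Σf = 123
Mean = 5223.5 / 123 = 42.4675

42.47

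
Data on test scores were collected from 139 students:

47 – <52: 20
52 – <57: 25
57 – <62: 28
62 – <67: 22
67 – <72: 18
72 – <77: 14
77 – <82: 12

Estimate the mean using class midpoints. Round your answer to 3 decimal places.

Midpoints: 49.5, 54.5, 59.5, 64.5, 69.5, 74.5, 79.5
Σfm = 20×49.5 + 25×54.5 + 28×59.5 + 22×64.5 + 18×69.5 + 14×74.5 + 12×79.5 = 8685.5
n = Σf = 139
Mean = 8685.5 / 139 = 62.4856

62.486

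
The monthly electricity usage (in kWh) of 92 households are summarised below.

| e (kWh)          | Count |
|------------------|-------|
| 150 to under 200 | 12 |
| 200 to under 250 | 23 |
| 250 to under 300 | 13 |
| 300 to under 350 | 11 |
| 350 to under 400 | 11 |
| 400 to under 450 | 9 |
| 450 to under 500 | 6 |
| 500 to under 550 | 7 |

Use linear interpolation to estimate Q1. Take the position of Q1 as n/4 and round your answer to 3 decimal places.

Cumulative frequencies: 12, 35, 48, 59, 70, 79, 85, 92
n = 92; position = n/4 = 23.
This falls in the class 200 to under 250: L = 200, F = 12, f = 23, h = 50.
Lower quartile ≈ 200 + ((23 − 12) / 23) × 50 = 223.9130

223.913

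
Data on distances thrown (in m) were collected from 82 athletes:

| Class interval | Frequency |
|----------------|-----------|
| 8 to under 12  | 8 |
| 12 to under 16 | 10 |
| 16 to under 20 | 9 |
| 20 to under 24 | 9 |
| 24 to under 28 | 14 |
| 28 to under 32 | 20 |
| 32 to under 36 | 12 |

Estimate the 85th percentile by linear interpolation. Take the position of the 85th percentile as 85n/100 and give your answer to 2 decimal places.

31.94

Cumulative frequencies: 8, 18, 27, 36, 50, 70, 82
n = 82; position = 85n/100 = 69.7.
This falls in the class 28 to under 32: L = 28, F = 50, f = 20, h = 4.
85th percentile ≈ 28 + ((69.7 − 50) / 20) × 4 = 31.9400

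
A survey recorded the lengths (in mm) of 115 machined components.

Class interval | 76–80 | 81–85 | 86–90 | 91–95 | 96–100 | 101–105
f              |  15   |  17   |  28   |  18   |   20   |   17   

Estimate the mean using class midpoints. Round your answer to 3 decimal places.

90.696

Midpoints: 78, 83, 88, 93, 98, 103
Σfm = 15×78 + 17×83 + 28×88 + 18×93 + 20×98 + 17×103 = 10430
n = Σf = 115
Mean = 10430 / 115 = 90.6957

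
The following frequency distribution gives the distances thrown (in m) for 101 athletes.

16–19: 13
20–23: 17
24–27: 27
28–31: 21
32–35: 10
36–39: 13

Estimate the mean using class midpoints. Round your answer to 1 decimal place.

Midpoints: 17.5, 21.5, 25.5, 29.5, 33.5, 37.5
Σfm = 13×17.5 + 17×21.5 + 27×25.5 + 21×29.5 + 10×33.5 + 13×37.5 = 2723.5
n = Σf = 101
Mean = 2723.5 / 101 = 26.9653

27.0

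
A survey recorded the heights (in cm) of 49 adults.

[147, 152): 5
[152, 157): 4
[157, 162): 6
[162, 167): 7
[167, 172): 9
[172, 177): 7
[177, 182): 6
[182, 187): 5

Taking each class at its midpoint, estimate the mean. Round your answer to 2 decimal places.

Midpoints: 149.5, 154.5, 159.5, 164.5, 169.5, 174.5, 179.5, 184.5
Σfm = 5×149.5 + 4×154.5 + 6×159.5 + 7×164.5 + 9×169.5 + 7×174.5 + 6×179.5 + 5×184.5 = 8220.5
n = Σf = 49
Mean = 8220.5 / 49 = 167.7653

167.77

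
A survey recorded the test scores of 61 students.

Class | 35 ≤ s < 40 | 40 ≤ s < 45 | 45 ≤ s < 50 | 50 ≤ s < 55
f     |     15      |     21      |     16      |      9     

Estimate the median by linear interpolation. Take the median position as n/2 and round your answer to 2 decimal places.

43.69

Cumulative frequencies: 15, 36, 52, 61
n = 61; position = n/2 = 30.5.
This falls in the class 40 ≤ s < 45: L = 40, F = 15, f = 21, h = 5.
Median ≈ 40 + ((30.5 − 15) / 21) × 5 = 43.6905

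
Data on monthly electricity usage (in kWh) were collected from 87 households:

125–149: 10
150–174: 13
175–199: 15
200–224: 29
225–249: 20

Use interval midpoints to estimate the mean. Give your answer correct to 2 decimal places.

Midpoints: 137, 162, 187, 212, 237
Σfm = 10×137 + 13×162 + 15×187 + 29×212 + 20×237 = 17169
n = Σf = 87
Mean = 17169 / 87 = 197.3448

197.34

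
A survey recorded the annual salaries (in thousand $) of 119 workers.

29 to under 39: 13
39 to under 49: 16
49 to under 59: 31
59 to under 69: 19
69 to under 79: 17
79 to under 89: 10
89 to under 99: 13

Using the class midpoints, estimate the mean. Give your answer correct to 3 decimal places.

61.815

Midpoints: 34, 44, 54, 64, 74, 84, 94
Σfm = 13×34 + 16×44 + 31×54 + 19×64 + 17×74 + 10×84 + 13×94 = 7356
n = Σf = 119
Mean = 7356 / 119 = 61.8151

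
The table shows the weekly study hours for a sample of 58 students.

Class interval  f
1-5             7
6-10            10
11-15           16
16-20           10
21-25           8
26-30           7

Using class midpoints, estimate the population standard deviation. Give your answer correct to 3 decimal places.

7.596

Midpoints: 3, 8, 13, 18, 23, 28
n = 58, Σfm = 869, mean = 14.9828
Σfm² = 16367
Σf(m − x̄)² = Σfm² − (Σfm)²/n = 16367 − 869²/58 = 3346.9828
Population variance = 3346.9828 / 58 = 57.7066
Standard deviation = √57.7066 = 7.5965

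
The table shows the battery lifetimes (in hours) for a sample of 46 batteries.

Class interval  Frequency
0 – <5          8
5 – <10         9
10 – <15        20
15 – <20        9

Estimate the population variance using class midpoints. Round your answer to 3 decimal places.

24.149

Midpoints: 2.5, 7.5, 12.5, 17.5
n = 46, Σfm = 495, mean = 10.7609
Σfm² = 6437.5
Σf(m − x̄)² = Σfm² − (Σfm)²/n = 6437.5 − 495²/46 = 1110.8696
Population variance = 1110.8696 / 46 = 24.1493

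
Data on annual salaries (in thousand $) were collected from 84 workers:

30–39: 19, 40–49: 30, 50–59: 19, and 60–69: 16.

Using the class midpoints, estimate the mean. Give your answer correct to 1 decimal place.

48.3

Midpoints: 34.5, 44.5, 54.5, 64.5
Σfm = 19×34.5 + 30×44.5 + 19×54.5 + 16×64.5 = 4058
n = Σf = 84
Mean = 4058 / 84 = 48.3095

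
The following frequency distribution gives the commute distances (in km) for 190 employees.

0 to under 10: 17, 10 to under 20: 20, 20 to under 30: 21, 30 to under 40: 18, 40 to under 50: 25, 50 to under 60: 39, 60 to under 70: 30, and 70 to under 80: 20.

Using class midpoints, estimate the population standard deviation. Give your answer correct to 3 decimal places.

21.626

Midpoints: 5, 15, 25, 35, 45, 55, 65, 75
n = 190, Σfm = 8260, mean = 43.4737
Σfm² = 447950
Σf(m − x̄)² = Σfm² − (Σfm)²/n = 447950 − 8260²/190 = 88857.3684
Population variance = 88857.3684 / 190 = 467.6704
Standard deviation = √467.6704 = 21.6257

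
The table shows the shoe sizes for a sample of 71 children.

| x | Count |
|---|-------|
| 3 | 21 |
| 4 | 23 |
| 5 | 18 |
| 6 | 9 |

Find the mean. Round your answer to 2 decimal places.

4.21

Values: 3, 4, 5, 6
Σfx = 21×3 + 23×4 + 18×5 + 9×6 = 299
n = Σf = 71
Mean = 299 / 71 = 4.2113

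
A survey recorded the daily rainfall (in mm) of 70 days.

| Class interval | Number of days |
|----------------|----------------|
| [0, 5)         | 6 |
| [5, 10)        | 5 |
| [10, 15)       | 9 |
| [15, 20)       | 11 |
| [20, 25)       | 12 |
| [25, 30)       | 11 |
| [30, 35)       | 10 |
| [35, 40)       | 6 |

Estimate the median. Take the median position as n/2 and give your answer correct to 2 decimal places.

Cumulative frequencies: 6, 11, 20, 31, 43, 54, 64, 70
n = 70; position = n/2 = 35.
This falls in the class [20, 25): L = 20, F = 31, f = 12, h = 5.
Median ≈ 20 + ((35 − 31) / 12) × 5 = 21.6667

21.67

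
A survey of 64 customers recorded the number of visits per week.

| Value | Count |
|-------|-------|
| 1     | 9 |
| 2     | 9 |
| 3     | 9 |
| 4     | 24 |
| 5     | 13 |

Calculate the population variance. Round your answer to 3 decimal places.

Values: 1, 2, 3, 4, 5
n = 64, Σfx = 215, mean = 3.3594
Σfx² = 835
Σf(x − x̄)² = Σfx² − (Σfx)²/n = 835 − 215²/64 = 112.7344
Population variance = 112.7344 / 64 = 1.7615

1.761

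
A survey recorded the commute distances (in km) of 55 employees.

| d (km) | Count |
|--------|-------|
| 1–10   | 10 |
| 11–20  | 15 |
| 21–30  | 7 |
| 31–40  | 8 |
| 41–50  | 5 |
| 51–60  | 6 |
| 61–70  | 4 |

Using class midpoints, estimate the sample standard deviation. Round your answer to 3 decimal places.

Midpoints: 5.5, 15.5, 25.5, 35.5, 45.5, 55.5, 65.5
n = 55, Σfm = 1572.5, mean = 28.5909
Σfm² = 64533.75
Σf(m − x̄)² = Σfm² − (Σfm)²/n = 64533.75 − 1572.5²/55 = 19574.5455
Sample variance = 19574.5455 / 54 = 362.4916
Standard deviation = √362.4916 = 19.0392

19.039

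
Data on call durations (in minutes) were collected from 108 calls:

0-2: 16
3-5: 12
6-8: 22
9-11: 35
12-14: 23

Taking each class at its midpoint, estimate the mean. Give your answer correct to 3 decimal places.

8.028

Midpoints: 1, 4, 7, 10, 13
Σfm = 16×1 + 12×4 + 22×7 + 35×10 + 23×13 = 867
n = Σf = 108
Mean = 867 / 108 = 8.0278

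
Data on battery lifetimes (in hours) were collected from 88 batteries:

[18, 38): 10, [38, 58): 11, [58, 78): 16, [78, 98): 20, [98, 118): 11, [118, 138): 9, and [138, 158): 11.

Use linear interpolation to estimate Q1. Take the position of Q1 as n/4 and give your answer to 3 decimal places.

59.250

Cumulative frequencies: 10, 21, 37, 57, 68, 77, 88
n = 88; position = n/4 = 22.
This falls in the class [58, 78): L = 58, F = 21, f = 16, h = 20.
Lower quartile ≈ 58 + ((22 − 21) / 16) × 20 = 59.2500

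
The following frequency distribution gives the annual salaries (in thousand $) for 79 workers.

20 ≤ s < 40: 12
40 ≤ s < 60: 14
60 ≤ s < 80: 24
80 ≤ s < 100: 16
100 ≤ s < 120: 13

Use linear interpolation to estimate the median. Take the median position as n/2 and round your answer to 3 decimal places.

Cumulative frequencies: 12, 26, 50, 66, 79
n = 79; position = n/2 = 39.5.
This falls in the class 60 ≤ s < 80: L = 60, F = 26, f = 24, h = 20.
Median ≈ 60 + ((39.5 − 26) / 24) × 20 = 71.2500

71.250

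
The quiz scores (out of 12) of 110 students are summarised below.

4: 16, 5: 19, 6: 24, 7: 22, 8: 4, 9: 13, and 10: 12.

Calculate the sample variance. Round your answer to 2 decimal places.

3.58

Values: 4, 5, 6, 7, 8, 9, 10
n = 110, Σfx = 726, mean = 6.6000
Σfx² = 5182
Σf(x − x̄)² = Σfx² − (Σfx)²/n = 5182 − 726²/110 = 390.4000
Sample variance = 390.4000 / 109 = 3.5817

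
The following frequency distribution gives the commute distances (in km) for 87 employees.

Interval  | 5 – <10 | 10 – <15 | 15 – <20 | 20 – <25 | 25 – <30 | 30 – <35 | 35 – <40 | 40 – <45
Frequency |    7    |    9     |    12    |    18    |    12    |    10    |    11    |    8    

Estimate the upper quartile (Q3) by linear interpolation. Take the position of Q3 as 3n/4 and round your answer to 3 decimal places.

33.625

Cumulative frequencies: 7, 16, 28, 46, 58, 68, 79, 87
n = 87; position = 3n/4 = 65.25.
This falls in the class 30 – <35: L = 30, F = 58, f = 10, h = 5.
Upper quartile ≈ 30 + ((65.25 − 58) / 10) × 5 = 33.6250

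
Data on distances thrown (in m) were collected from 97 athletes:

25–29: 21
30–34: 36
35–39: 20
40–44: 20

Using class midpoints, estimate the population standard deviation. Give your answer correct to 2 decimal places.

5.21

Midpoints: 27, 32, 37, 42
n = 97, Σfm = 3299, mean = 34.0103
Σfm² = 114833
Σf(m − x̄)² = Σfm² − (Σfm)²/n = 114833 − 3299²/97 = 2632.9897
Population variance = 2632.9897 / 97 = 27.1442
Standard deviation = √27.1442 = 5.2100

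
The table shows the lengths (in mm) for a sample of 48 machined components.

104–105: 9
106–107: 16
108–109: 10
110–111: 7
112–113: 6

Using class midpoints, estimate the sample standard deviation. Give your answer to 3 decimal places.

2.582

Midpoints: 104.5, 106.5, 108.5, 110.5, 112.5
n = 48, Σfm = 5178, mean = 107.8750
Σfm² = 558890
Σf(m − x̄)² = Σfm² − (Σfm)²/n = 558890 − 5178²/48 = 313.2500
Sample variance = 313.2500 / 47 = 6.6649
Standard deviation = √6.6649 = 2.5816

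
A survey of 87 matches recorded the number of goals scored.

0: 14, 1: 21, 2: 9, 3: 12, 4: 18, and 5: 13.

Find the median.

Cumulative frequencies: 14, 35, 44, 56, 74, 87
n = 87, so the median is the value in position (n+1)/2 = 44.
Position 44 falls at value 2.

2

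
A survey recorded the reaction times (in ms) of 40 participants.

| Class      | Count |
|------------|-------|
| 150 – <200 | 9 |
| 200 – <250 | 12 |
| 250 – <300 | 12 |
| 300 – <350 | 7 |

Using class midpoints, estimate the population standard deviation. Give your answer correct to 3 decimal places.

51.097

Midpoints: 175, 225, 275, 325
n = 40, Σfm = 9850, mean = 246.2500
Σfm² = 2530000
Σf(m − x̄)² = Σfm² − (Σfm)²/n = 2530000 − 9850²/40 = 104437.5000
Population variance = 104437.5000 / 40 = 2610.9375
Standard deviation = √2610.9375 = 51.0973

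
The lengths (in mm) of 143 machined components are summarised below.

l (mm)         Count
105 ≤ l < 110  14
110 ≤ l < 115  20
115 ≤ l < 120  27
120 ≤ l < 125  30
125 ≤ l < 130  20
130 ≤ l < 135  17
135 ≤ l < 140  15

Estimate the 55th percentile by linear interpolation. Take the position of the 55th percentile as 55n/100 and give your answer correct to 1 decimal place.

122.9

Cumulative frequencies: 14, 34, 61, 91, 111, 128, 143
n = 143; position = 55n/100 = 78.65.
This falls in the class 120 ≤ l < 125: L = 120, F = 61, f = 30, h = 5.
55th percentile ≈ 120 + ((78.65 − 61) / 30) × 5 = 122.9417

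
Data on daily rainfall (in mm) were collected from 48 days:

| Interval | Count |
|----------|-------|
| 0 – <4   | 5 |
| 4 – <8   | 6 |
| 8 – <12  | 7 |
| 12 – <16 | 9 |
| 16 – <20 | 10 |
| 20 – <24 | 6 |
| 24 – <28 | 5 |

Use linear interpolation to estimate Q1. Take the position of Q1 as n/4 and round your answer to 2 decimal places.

8.57

Cumulative frequencies: 5, 11, 18, 27, 37, 43, 48
n = 48; position = n/4 = 12.
This falls in the class 8 – <12: L = 8, F = 11, f = 7, h = 4.
Lower quartile ≈ 8 + ((12 − 11) / 7) × 4 = 8.5714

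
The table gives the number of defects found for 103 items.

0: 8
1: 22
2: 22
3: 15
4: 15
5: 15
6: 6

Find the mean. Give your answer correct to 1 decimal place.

2.7

Values: 0, 1, 2, 3, 4, 5, 6
Σfx = 8×0 + 22×1 + 22×2 + 15×3 + 15×4 + 15×5 + 6×6 = 282
n = Σf = 103
Mean = 282 / 103 = 2.7379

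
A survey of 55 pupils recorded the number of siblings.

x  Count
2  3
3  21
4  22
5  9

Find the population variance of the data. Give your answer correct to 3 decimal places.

0.657

Values: 2, 3, 4, 5
n = 55, Σfx = 202, mean = 3.6727
Σfx² = 778
Σf(x − x̄)² = Σfx² − (Σfx)²/n = 778 − 202²/55 = 36.1091
Population variance = 36.1091 / 55 = 0.6565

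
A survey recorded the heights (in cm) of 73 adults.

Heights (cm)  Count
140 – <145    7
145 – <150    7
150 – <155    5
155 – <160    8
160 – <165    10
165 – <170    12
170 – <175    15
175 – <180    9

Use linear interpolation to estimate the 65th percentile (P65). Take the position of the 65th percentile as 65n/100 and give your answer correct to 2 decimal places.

169.35

Cumulative frequencies: 7, 14, 19, 27, 37, 49, 64, 73
n = 73; position = 65n/100 = 47.45.
This falls in the class 165 – <170: L = 165, F = 37, f = 12, h = 5.
65th percentile ≈ 165 + ((47.45 − 37) / 12) × 5 = 169.3542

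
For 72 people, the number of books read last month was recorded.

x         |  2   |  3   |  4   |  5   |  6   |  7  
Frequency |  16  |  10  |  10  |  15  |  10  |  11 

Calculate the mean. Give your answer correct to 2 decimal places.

Values: 2, 3, 4, 5, 6, 7
Σfx = 16×2 + 10×3 + 10×4 + 15×5 + 10×6 + 11×7 = 314
n = Σf = 72
Mean = 314 / 72 = 4.3611

4.36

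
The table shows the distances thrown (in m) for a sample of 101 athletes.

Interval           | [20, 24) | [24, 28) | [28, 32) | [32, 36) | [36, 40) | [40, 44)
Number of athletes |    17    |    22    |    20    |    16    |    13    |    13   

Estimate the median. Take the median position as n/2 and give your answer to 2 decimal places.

30.30

Cumulative frequencies: 17, 39, 59, 75, 88, 101
n = 101; position = n/2 = 50.5.
This falls in the class [28, 32): L = 28, F = 39, f = 20, h = 4.
Median ≈ 28 + ((50.5 − 39) / 20) × 4 = 30.3000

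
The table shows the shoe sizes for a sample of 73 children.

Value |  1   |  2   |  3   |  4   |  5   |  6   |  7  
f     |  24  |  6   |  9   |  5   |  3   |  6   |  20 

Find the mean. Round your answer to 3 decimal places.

3.753

Values: 1, 2, 3, 4, 5, 6, 7
Σfx = 24×1 + 6×2 + 9×3 + 5×4 + 3×5 + 6×6 + 20×7 = 274
n = Σf = 73
Mean = 274 / 73 = 3.7534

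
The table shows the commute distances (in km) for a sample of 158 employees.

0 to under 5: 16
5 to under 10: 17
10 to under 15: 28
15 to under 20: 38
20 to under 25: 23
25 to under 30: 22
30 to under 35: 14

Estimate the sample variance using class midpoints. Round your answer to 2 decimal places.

75.95

Midpoints: 2.5, 7.5, 12.5, 17.5, 22.5, 27.5, 32.5
n = 158, Σfm = 2760, mean = 17.4684
Σfm² = 60137.5
Σf(m − x̄)² = Σfm² − (Σfm)²/n = 60137.5 − 2760²/158 = 11924.8418
Sample variance = 11924.8418 / 157 = 75.9544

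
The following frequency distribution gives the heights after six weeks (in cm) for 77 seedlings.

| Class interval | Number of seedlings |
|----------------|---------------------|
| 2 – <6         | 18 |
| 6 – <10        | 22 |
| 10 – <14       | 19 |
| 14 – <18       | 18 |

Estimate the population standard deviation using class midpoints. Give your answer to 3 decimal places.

Midpoints: 4, 8, 12, 16
n = 77, Σfm = 764, mean = 9.9221
Σfm² = 9040
Σf(m − x̄)² = Σfm² − (Σfm)²/n = 9040 − 764²/77 = 1459.5325
Population variance = 1459.5325 / 77 = 18.9550
Standard deviation = √18.9550 = 4.3537

4.354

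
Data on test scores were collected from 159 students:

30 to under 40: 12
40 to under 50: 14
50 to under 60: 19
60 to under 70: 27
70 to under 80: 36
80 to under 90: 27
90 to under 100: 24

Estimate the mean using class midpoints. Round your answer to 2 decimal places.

Midpoints: 35, 45, 55, 65, 75, 85, 95
Σfm = 12×35 + 14×45 + 19×55 + 27×65 + 36×75 + 27×85 + 24×95 = 11125
n = Σf = 159
Mean = 11125 / 159 = 69.9686

69.97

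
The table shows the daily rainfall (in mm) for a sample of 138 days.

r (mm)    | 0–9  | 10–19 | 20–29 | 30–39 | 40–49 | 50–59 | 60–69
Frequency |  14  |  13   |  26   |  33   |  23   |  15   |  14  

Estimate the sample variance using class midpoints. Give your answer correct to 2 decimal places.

Midpoints: 4.5, 14.5, 24.5, 34.5, 44.5, 54.5, 64.5
n = 138, Σfm = 4771, mean = 34.5725
Σfm² = 206244.5
Σf(m − x̄)² = Σfm² − (Σfm)²/n = 206244.5 − 4771²/138 = 41299.2754
Sample variance = 41299.2754 / 137 = 301.4546

301.45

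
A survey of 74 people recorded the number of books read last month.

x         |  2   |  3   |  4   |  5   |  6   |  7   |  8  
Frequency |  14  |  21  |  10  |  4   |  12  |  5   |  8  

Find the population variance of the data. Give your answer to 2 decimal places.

Values: 2, 3, 4, 5, 6, 7, 8
n = 74, Σfx = 322, mean = 4.3514
Σfx² = 1694
Σf(x − x̄)² = Σfx² − (Σfx)²/n = 1694 − 322²/74 = 292.8649
Population variance = 292.8649 / 74 = 3.9576

3.96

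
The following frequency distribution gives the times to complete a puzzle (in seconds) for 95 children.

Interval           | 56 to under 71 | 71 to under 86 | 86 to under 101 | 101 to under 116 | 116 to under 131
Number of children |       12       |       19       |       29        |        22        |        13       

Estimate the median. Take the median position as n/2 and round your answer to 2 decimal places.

Cumulative frequencies: 12, 31, 60, 82, 95
n = 95; position = n/2 = 47.5.
This falls in the class 86 to under 101: L = 86, F = 31, f = 29, h = 15.
Median ≈ 86 + ((47.5 − 31) / 29) × 15 = 94.5345

94.53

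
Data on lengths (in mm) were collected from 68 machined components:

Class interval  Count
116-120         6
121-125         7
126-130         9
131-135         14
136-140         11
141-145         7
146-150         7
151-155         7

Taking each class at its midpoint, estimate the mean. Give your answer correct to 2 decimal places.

135.43

Midpoints: 118, 123, 128, 133, 138, 143, 148, 153
Σfm = 6×118 + 7×123 + 9×128 + 14×133 + 11×138 + 7×143 + 7×148 + 7×153 = 9209
n = Σf = 68
Mean = 9209 / 68 = 135.4265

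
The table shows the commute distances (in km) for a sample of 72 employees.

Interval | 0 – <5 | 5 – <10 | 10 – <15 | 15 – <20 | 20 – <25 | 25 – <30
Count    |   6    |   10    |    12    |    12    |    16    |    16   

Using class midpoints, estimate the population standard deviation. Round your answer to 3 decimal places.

8.035

Midpoints: 2.5, 7.5, 12.5, 17.5, 22.5, 27.5
n = 72, Σfm = 1250, mean = 17.3611
Σfm² = 26350
Σf(m − x̄)² = Σfm² − (Σfm)²/n = 26350 − 1250²/72 = 4648.6111
Population variance = 4648.6111 / 72 = 64.5640
Standard deviation = √64.5640 = 8.0352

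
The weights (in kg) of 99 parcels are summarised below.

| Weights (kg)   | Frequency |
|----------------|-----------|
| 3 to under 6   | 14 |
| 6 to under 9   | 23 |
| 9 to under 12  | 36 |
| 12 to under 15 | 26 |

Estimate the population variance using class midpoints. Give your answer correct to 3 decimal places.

Midpoints: 4.5, 7.5, 10.5, 13.5
n = 99, Σfm = 964.5, mean = 9.7424
Σfm² = 10284.75
Σf(m − x̄)² = Σfm² − (Σfm)²/n = 10284.75 − 964.5²/99 = 888.1818
Population variance = 888.1818 / 99 = 8.9715

8.972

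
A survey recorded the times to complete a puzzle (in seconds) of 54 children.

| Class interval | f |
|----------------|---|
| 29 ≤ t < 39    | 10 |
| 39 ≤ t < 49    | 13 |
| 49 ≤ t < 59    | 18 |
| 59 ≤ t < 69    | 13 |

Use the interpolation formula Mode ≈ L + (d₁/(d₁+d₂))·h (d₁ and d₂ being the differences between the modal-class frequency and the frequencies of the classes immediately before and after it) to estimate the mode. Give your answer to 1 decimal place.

54.0

Modal class: 49 ≤ t < 59 (highest frequency 18).
d₁ = 18 − 13 = 5, d₂ = 18 − 13 = 5
Mode ≈ 49 + (5/(5+5)) × 10 = 49 + 5.0000 = 54.0000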